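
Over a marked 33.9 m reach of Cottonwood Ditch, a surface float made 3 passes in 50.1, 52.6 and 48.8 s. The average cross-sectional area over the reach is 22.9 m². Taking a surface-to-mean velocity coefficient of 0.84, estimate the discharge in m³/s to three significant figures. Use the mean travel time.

t̄ = (50.1 + 52.6 + 48.8) / 3 = 50.5 s
v_surface = L / t̄ = 33.9 / 50.5 = 0.6713 m/s
v_mean = 0.84 × 0.6713 = 0.5639 m/s
Q = A × v_mean = 22.9 × 0.5639 = 12.91 m³/s

12.9 m³/s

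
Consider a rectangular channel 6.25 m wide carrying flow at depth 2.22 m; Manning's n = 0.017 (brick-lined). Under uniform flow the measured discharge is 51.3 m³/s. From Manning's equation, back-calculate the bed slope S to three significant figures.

0.00279

A = b·y = 6.25 × 2.22 = 13.88 m²
P = b + 2y = 6.25 + 2×2.22 = 10.69 m
R = A/P = 13.88/10.69 = 1.298 m
S = (Q·n / (1·A·R^(2/3)))² = (51.3×0.017 / (1×13.88×1.190))² = 0.002790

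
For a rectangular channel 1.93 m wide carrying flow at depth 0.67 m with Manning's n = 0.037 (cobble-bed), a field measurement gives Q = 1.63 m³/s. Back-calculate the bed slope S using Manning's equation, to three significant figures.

0.00749

A = b·y = 1.93 × 0.67 = 1.293 m²
P = b + 2y = 1.93 + 2×0.67 = 3.270 m
R = A/P = 1.293/3.270 = 0.3954 m
S = (Q·n / (1·A·R^(2/3)))² = (1.63×0.037 / (1×1.293×0.5388))² = 0.007494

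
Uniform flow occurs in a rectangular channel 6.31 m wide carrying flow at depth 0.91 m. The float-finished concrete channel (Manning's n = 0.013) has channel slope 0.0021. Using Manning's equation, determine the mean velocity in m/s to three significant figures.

2.80 m/s

A = b·y = 6.31 × 0.91 = 5.742 m²
P = b + 2y = 6.31 + 2×0.91 = 8.130 m
R = A/P = 5.742/8.130 = 0.7063 m
Q = (1/n)·A·R^(2/3)·S^(1/2) = (1/0.013) × 5.742 × 0.7063^(2/3) × 0.0021^(1/2) = 16.05 m³/s
V = Q/A = 16.05/5.742 = 2.796 m/s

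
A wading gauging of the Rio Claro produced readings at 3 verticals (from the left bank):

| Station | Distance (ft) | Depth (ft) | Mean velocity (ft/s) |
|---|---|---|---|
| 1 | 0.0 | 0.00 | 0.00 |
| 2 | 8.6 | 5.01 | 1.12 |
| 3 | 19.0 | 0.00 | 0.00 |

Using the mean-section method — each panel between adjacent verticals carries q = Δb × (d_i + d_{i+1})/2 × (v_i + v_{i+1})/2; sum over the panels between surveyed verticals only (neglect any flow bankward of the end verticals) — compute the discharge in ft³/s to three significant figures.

Panel 1-2: Δb = 8.6 ft, d̄ = (0.00+5.01)/2 = 2.505, v̄ = (0.00+1.12)/2 = 0.56 → q = 8.6×2.505×0.56 = 12.06 ft³/s
Panel 2-3: Δb = 10.4 ft, d̄ = (5.01+0.00)/2 = 2.505, v̄ = (1.12+0.00)/2 = 0.56 → q = 10.4×2.505×0.56 = 14.59 ft³/s
Q = Σ q = 26.65 ft³/s

26.7 ft³/s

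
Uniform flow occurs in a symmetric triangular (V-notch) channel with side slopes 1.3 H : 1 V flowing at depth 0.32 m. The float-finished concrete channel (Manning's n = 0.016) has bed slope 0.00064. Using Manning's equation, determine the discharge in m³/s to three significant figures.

0.0531 m³/s

A = z·y² = 1.3×0.32² = 0.1331 m²
P = 2y√(1+z²) = 2×0.32×√(1+1.3²) = 1.050 m
R = A/P = 0.1331/1.050 = 0.1268 m
Q = (1/n)·A·R^(2/3)·S^(1/2) = (1/0.016) × 0.1331 × 0.1268^(2/3) × 0.00064^(1/2) = 0.05313 m³/s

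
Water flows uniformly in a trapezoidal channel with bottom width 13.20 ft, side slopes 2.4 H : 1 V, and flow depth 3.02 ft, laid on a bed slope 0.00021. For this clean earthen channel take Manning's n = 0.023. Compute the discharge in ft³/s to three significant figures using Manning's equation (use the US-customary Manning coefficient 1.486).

95.9 ft³/s

A = (b + z·y)·y = (13.20 + 2.4×3.02)×3.02 = 61.75 ft²
P = b + 2y√(1+z²) = 13.20 + 2×3.02×√(1+2.4²) = 28.90 ft
R = A/P = 61.75/28.90 = 2.136 ft
Q = (1.486/n)·A·R^(2/3)·S^(1/2) = (1.486/0.023) × 61.75 × 2.136^(2/3) × 0.00021^(1/2) = 95.91 ft³/s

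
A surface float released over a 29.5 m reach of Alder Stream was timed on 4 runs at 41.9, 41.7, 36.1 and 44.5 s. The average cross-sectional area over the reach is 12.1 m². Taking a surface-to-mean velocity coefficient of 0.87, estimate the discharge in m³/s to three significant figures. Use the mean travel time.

t̄ = (41.9 + 41.7 + 36.1 + 44.5) / 4 = 41.05 s
v_surface = L / t̄ = 29.5 / 41.05 = 0.7186 m/s
v_mean = 0.87 × 0.7186 = 0.6252 m/s
Q = A × v_mean = 12.1 × 0.6252 = 7.565 m³/s

7.57 m³/s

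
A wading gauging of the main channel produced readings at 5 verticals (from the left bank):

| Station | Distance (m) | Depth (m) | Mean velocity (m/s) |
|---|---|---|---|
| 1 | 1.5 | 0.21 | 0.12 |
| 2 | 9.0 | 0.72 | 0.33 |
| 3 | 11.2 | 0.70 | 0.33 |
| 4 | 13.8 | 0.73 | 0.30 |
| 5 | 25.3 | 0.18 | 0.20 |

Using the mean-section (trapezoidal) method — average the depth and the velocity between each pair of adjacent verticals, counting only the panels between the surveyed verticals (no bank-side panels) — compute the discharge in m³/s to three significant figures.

3.19 m³/s

Panel 1-2: Δb = 7.5 m, d̄ = (0.21+0.72)/2 = 0.465, v̄ = (0.12+0.33)/2 = 0.225 → q = 7.5×0.465×0.225 = 0.7847 m³/s
Panel 2-3: Δb = 2.2 m, d̄ = (0.72+0.70)/2 = 0.71, v̄ = (0.33+0.33)/2 = 0.33 → q = 2.2×0.71×0.33 = 0.5155 m³/s
Panel 3-4: Δb = 2.6 m, d̄ = (0.70+0.73)/2 = 0.715, v̄ = (0.33+0.30)/2 = 0.315 → q = 2.6×0.715×0.315 = 0.5856 m³/s
Panel 4-5: Δb = 11.5 m, d̄ = (0.73+0.18)/2 = 0.455, v̄ = (0.30+0.20)/2 = 0.25 → q = 11.5×0.455×0.25 = 1.308 m³/s
Q = Σ q = 3.194 m³/s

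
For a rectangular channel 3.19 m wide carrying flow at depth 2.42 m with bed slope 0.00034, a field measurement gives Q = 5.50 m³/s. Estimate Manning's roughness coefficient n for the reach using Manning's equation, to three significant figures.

0.0252

A = b·y = 3.19 × 2.42 = 7.720 m²
P = b + 2y = 3.19 + 2×2.42 = 8.030 m
R = A/P = 7.720/8.030 = 0.9614 m
n = (1/Q)·A·R^(2/3)·S^(1/2) = (1/5.50) × 7.720 × 0.9741 × 0.01844 = 0.02521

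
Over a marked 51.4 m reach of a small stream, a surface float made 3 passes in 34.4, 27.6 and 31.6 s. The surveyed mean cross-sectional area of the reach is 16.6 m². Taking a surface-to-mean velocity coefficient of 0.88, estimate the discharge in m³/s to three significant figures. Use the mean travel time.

24.1 m³/s

t̄ = (34.4 + 27.6 + 31.6) / 3 = 31.2 s
v_surface = L / t̄ = 51.4 / 31.2 = 1.647 m/s
v_mean = 0.88 × 1.647 = 1.450 m/s
Q = A × v_mean = 16.6 × 1.450 = 24.07 m³/s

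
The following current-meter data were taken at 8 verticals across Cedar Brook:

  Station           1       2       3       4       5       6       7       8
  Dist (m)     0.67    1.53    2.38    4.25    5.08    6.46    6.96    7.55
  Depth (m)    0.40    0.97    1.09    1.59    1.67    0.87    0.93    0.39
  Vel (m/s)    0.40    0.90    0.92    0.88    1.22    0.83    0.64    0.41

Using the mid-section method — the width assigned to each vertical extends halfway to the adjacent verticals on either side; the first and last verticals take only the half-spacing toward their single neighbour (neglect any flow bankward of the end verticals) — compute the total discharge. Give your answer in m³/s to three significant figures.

w_1 = (1.53 − 0.67)/2 = 0.43 m; q_1 = 0.40 × 0.40 × 0.43 = 0.06880 m³/s
w_2 = (2.38 − 0.67)/2 = 0.855 m; q_2 = 0.90 × 0.97 × 0.855 = 0.7464 m³/s
w_3 = (4.25 − 1.53)/2 = 1.36 m; q_3 = 0.92 × 1.09 × 1.36 = 1.364 m³/s
w_4 = (5.08 − 2.38)/2 = 1.35 m; q_4 = 0.88 × 1.59 × 1.35 = 1.889 m³/s
w_5 = (6.46 − 4.25)/2 = 1.105 m; q_5 = 1.22 × 1.67 × 1.105 = 2.251 m³/s
w_6 = (6.96 − 5.08)/2 = 0.94 m; q_6 = 0.83 × 0.87 × 0.94 = 0.6788 m³/s
w_7 = (7.55 − 6.46)/2 = 0.545 m; q_7 = 0.64 × 0.93 × 0.545 = 0.3244 m³/s
w_8 = (7.55 − 6.96)/2 = 0.295 m; q_8 = 0.41 × 0.39 × 0.295 = 0.04717 m³/s
Q = Σ qᵢ = 7.370 m³/s

7.37 m³/s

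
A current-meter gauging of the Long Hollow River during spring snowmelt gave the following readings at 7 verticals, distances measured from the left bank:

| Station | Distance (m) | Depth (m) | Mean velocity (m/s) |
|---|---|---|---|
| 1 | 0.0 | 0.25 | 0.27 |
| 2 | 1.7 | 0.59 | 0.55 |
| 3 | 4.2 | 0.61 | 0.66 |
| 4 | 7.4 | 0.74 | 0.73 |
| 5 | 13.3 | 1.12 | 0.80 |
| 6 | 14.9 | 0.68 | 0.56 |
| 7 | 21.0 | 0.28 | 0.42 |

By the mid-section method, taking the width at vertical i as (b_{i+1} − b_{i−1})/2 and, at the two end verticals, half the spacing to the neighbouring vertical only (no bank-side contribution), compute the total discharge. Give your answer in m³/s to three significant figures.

w_1 = (1.7 − 0.0)/2 = 0.85 m; q_1 = 0.27 × 0.25 × 0.85 = 0.05738 m³/s
w_2 = (4.2 − 0.0)/2 = 2.1 m; q_2 = 0.55 × 0.59 × 2.1 = 0.6815 m³/s
w_3 = (7.4 − 1.7)/2 = 2.85 m; q_3 = 0.66 × 0.61 × 2.85 = 1.147 m³/s
w_4 = (13.3 − 4.2)/2 = 4.55 m; q_4 = 0.73 × 0.74 × 4.55 = 2.458 m³/s
w_5 = (14.9 − 7.4)/2 = 3.75 m; q_5 = 0.80 × 1.12 × 3.75 = 3.360 m³/s
w_6 = (21.0 − 13.3)/2 = 3.85 m; q_6 = 0.56 × 0.68 × 3.85 = 1.466 m³/s
w_7 = (21.0 − 14.9)/2 = 3.05 m; q_7 = 0.42 × 0.28 × 3.05 = 0.3587 m³/s
Q = Σ qᵢ = 9.529 m³/s

9.53 m³/s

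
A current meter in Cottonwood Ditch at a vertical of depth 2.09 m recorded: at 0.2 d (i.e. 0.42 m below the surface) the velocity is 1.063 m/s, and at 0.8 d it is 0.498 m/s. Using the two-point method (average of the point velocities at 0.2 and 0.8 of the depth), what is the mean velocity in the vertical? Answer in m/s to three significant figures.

0.781 m/s

v̄ = (1.063 + 0.498) / 2 = 0.7805 m/s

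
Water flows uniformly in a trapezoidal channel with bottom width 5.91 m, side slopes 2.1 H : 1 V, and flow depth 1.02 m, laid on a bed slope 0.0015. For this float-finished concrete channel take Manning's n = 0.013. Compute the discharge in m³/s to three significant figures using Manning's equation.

20.6 m³/s

A = (b + z·y)·y = (5.91 + 2.1×1.02)×1.02 = 8.213 m²
P = b + 2y√(1+z²) = 5.91 + 2×1.02×√(1+2.1²) = 10.65 m
R = A/P = 8.213/10.65 = 0.7708 m
Q = (1/n)·A·R^(2/3)·S^(1/2) = (1/0.013) × 8.213 × 0.7708^(2/3) × 0.0015^(1/2) = 20.57 m³/s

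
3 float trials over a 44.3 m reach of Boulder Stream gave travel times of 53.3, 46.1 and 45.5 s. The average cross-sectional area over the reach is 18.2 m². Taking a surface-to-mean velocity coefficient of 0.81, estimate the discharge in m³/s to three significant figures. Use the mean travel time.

t̄ = (53.3 + 46.1 + 45.5) / 3 = 48.3 s
v_surface = L / t̄ = 44.3 / 48.3 = 0.9172 m/s
v_mean = 0.81 × 0.9172 = 0.7429 m/s
Q = A × v_mean = 18.2 × 0.7429 = 13.52 m³/s

13.5 m³/s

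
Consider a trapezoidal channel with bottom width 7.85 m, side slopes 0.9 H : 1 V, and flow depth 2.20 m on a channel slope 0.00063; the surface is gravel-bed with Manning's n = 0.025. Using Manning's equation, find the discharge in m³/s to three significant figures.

A = (b + z·y)·y = (7.85 + 0.9×2.20)×2.20 = 21.63 m²
P = b + 2y√(1+z²) = 7.85 + 2×2.20×√(1+0.9²) = 13.77 m
R = A/P = 21.63/13.77 = 1.571 m
Q = (1/n)·A·R^(2/3)·S^(1/2) = (1/0.025) × 21.63 × 1.571^(2/3) × 0.00063^(1/2) = 29.34 m³/s

29.3 m³/s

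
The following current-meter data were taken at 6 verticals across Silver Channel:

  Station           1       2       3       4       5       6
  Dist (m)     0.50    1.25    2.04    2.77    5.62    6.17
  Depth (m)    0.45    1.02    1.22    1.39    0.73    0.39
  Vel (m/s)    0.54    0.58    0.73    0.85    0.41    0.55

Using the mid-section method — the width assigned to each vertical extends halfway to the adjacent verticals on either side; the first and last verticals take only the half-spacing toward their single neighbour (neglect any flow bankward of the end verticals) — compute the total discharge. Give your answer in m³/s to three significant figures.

3.91 m³/s

w_1 = (1.25 − 0.50)/2 = 0.375 m; q_1 = 0.54 × 0.45 × 0.375 = 0.09113 m³/s
w_2 = (2.04 − 0.50)/2 = 0.77 m; q_2 = 0.58 × 1.02 × 0.77 = 0.4555 m³/s
w_3 = (2.77 − 1.25)/2 = 0.76 m; q_3 = 0.73 × 1.22 × 0.76 = 0.6769 m³/s
w_4 = (5.62 − 2.04)/2 = 1.79 m; q_4 = 0.85 × 1.39 × 1.79 = 2.115 m³/s
w_5 = (6.17 − 2.77)/2 = 1.7 m; q_5 = 0.41 × 0.73 × 1.7 = 0.5088 m³/s
w_6 = (6.17 − 5.62)/2 = 0.275 m; q_6 = 0.55 × 0.39 × 0.275 = 0.05899 m³/s
Q = Σ qᵢ = 3.906 m³/s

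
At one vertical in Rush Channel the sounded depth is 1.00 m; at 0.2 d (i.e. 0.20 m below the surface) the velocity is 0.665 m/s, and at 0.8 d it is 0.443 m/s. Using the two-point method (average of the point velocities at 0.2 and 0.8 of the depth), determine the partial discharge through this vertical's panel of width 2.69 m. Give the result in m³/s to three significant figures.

v̄ = (0.665 + 0.443) / 2 = 0.5540 m/s
q = v̄ × d × w = 0.5540 × 1.00 × 2.69 = 1.490 m³/s

1.49 m³/s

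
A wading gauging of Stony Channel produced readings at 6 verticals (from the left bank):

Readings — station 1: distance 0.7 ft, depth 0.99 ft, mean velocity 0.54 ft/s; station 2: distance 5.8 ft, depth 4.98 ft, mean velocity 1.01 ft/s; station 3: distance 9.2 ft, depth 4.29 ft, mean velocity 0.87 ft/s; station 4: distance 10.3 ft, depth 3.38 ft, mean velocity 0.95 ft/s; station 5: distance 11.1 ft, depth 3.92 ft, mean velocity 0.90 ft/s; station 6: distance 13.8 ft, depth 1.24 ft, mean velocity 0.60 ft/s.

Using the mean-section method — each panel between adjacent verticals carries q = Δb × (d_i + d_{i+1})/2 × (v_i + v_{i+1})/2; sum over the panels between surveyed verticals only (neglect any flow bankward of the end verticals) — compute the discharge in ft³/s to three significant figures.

38.4 ft³/s

Panel 1-2: Δb = 5.1 ft, d̄ = (0.99+4.98)/2 = 2.985, v̄ = (0.54+1.01)/2 = 0.775 → q = 5.1×2.985×0.775 = 11.80 ft³/s
Panel 2-3: Δb = 3.4 ft, d̄ = (4.98+4.29)/2 = 4.635, v̄ = (1.01+0.87)/2 = 0.94 → q = 3.4×4.635×0.94 = 14.81 ft³/s
Panel 3-4: Δb = 1.1 ft, d̄ = (4.29+3.38)/2 = 3.835, v̄ = (0.87+0.95)/2 = 0.91 → q = 1.1×3.835×0.91 = 3.839 ft³/s
Panel 4-5: Δb = 0.8 ft, d̄ = (3.38+3.92)/2 = 3.65, v̄ = (0.95+0.90)/2 = 0.925 → q = 0.8×3.65×0.925 = 2.701 ft³/s
Panel 5-6: Δb = 2.7 ft, d̄ = (3.92+1.24)/2 = 2.58, v̄ = (0.90+0.60)/2 = 0.75 → q = 2.7×2.58×0.75 = 5.225 ft³/s
Q = Σ q = 38.38 ft³/s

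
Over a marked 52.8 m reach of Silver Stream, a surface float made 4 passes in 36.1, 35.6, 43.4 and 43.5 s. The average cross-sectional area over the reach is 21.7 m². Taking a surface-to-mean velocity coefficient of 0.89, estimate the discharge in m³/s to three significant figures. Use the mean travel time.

t̄ = (36.1 + 35.6 + 43.4 + 43.5) / 4 = 39.65 s
v_surface = L / t̄ = 52.8 / 39.65 = 1.332 m/s
v_mean = 0.89 × 1.332 = 1.185 m/s
Q = A × v_mean = 21.7 × 1.185 = 25.72 m³/s

25.7 m³/s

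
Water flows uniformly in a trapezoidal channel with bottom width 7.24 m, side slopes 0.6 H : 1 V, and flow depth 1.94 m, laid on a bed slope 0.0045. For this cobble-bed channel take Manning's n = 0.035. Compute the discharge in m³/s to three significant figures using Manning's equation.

38.8 m³/s

A = (b + z·y)·y = (7.24 + 0.6×1.94)×1.94 = 16.30 m²
P = b + 2y√(1+z²) = 7.24 + 2×1.94×√(1+0.6²) = 11.76 m
R = A/P = 16.30/11.76 = 1.386 m
Q = (1/n)·A·R^(2/3)·S^(1/2) = (1/0.035) × 16.30 × 1.386^(2/3) × 0.0045^(1/2) = 38.84 m³/s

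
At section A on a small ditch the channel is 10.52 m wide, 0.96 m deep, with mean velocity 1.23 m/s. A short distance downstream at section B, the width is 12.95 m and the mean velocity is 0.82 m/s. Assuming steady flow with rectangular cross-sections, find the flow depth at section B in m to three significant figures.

1.17 m

Q = A₁V₁ = (10.52×0.96) × 1.23 = 12.42 m³/s
d₂ = Q/(b₂ V₂) = 12.42/(12.95×0.82) = 1.170 m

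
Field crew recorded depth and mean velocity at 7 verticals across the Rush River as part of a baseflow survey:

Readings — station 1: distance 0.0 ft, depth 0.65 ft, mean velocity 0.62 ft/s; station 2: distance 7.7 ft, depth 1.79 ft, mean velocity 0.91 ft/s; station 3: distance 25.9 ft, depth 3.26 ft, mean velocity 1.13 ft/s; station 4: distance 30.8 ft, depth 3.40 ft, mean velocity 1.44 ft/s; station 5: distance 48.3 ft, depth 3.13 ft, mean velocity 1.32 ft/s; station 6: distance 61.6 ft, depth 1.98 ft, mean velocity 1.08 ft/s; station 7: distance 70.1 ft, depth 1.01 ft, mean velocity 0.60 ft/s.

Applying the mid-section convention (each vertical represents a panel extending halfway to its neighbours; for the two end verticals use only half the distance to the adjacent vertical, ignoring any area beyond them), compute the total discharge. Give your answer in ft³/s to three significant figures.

w_1 = (7.7 − 0.0)/2 = 3.85 ft; q_1 = 0.62 × 0.65 × 3.85 = 1.552 ft³/s
w_2 = (25.9 − 0.0)/2 = 12.95 ft; q_2 = 0.91 × 1.79 × 12.95 = 21.09 ft³/s
w_3 = (30.8 − 7.7)/2 = 11.55 ft; q_3 = 1.13 × 3.26 × 11.55 = 42.55 ft³/s
w_4 = (48.3 − 25.9)/2 = 11.2 ft; q_4 = 1.44 × 3.40 × 11.2 = 54.84 ft³/s
w_5 = (61.6 − 30.8)/2 = 15.4 ft; q_5 = 1.32 × 3.13 × 15.4 = 63.63 ft³/s
w_6 = (70.1 − 48.3)/2 = 10.9 ft; q_6 = 1.08 × 1.98 × 10.9 = 23.31 ft³/s
w_7 = (70.1 − 61.6)/2 = 4.25 ft; q_7 = 0.60 × 1.01 × 4.25 = 2.576 ft³/s
Q = Σ qᵢ = 209.5 ft³/s

210 ft³/s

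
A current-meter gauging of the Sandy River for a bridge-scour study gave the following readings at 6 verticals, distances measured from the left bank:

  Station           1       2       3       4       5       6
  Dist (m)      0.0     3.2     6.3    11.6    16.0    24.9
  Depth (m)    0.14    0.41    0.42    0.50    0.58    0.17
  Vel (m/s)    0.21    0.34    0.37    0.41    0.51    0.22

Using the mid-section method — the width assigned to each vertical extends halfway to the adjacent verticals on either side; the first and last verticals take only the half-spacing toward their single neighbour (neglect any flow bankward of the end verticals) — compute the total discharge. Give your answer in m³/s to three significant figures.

w_1 = (3.2 − 0.0)/2 = 1.6 m; q_1 = 0.21 × 0.14 × 1.6 = 0.04704 m³/s
w_2 = (6.3 − 0.0)/2 = 3.15 m; q_2 = 0.34 × 0.41 × 3.15 = 0.4391 m³/s
w_3 = (11.6 − 3.2)/2 = 4.2 m; q_3 = 0.37 × 0.42 × 4.2 = 0.6527 m³/s
w_4 = (16.0 − 6.3)/2 = 4.85 m; q_4 = 0.41 × 0.50 × 4.85 = 0.9943 m³/s
w_5 = (24.9 − 11.6)/2 = 6.65 m; q_5 = 0.51 × 0.58 × 6.65 = 1.967 m³/s
w_6 = (24.9 − 16.0)/2 = 4.45 m; q_6 = 0.22 × 0.17 × 4.45 = 0.1664 m³/s
Q = Σ qᵢ = 4.267 m³/s

4.27 m³/s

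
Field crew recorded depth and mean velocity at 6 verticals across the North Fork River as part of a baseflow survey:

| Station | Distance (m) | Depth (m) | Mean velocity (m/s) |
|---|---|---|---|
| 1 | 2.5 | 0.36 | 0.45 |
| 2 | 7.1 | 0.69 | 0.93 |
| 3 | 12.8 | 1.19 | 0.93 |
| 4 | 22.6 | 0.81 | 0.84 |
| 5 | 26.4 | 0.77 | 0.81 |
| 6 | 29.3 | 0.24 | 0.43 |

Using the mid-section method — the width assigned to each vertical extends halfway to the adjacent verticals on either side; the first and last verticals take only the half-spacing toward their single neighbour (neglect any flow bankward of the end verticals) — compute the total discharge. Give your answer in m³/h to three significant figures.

68800 m³/h

w_1 = (7.1 − 2.5)/2 = 2.3 m; q_1 = 0.45 × 0.36 × 2.3 = 0.3726 m³/s
w_2 = (12.8 − 2.5)/2 = 5.15 m; q_2 = 0.93 × 0.69 × 5.15 = 3.305 m³/s
w_3 = (22.6 − 7.1)/2 = 7.75 m; q_3 = 0.93 × 1.19 × 7.75 = 8.577 m³/s
w_4 = (26.4 − 12.8)/2 = 6.8 m; q_4 = 0.84 × 0.81 × 6.8 = 4.627 m³/s
w_5 = (29.3 − 22.6)/2 = 3.35 m; q_5 = 0.81 × 0.77 × 3.35 = 2.089 m³/s
w_6 = (29.3 − 26.4)/2 = 1.45 m; q_6 = 0.43 × 0.24 × 1.45 = 0.1496 m³/s
Q = Σ qᵢ = 19.12 m³/s
= 19.12 × 3600 = 68830 m³/h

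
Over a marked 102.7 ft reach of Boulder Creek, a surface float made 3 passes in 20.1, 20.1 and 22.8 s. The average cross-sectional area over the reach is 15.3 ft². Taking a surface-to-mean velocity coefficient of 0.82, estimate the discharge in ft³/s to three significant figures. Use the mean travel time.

t̄ = (20.1 + 20.1 + 22.8) / 3 = 21 s
v_surface = L / t̄ = 102.7 / 21 = 4.890 ft/s
v_mean = 0.82 × 4.890 = 4.010 ft/s
Q = A × v_mean = 15.3 × 4.010 = 61.36 ft³/s

61.4 ft³/s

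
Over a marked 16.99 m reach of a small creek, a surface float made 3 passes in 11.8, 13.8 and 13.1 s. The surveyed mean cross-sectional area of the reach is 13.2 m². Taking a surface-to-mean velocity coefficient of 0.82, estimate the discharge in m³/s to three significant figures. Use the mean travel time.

14.3 m³/s

t̄ = (11.8 + 13.8 + 13.1) / 3 = 12.9 s
v_surface = L / t̄ = 16.99 / 12.9 = 1.317 m/s
v_mean = 0.82 × 1.317 = 1.080 m/s
Q = A × v_mean = 13.2 × 1.080 = 14.26 m³/s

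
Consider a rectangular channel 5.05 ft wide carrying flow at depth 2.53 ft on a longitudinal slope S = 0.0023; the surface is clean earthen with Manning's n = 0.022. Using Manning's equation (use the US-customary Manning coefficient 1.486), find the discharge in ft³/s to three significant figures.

A = b·y = 5.05 × 2.53 = 12.78 ft²
P = b + 2y = 5.05 + 2×2.53 = 10.11 ft
R = A/P = 12.78/10.11 = 1.264 ft
Q = (1.486/n)·A·R^(2/3)·S^(1/2) = (1.486/0.022) × 12.78 × 1.264^(2/3) × 0.0023^(1/2) = 48.38 ft³/s

48.4 ft³/s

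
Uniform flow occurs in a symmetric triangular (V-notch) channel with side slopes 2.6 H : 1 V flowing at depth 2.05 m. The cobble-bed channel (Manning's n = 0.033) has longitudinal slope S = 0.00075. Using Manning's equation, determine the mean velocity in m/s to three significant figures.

0.806 m/s

A = z·y² = 2.6×2.05² = 10.93 m²
P = 2y√(1+z²) = 2×2.05×√(1+2.6²) = 11.42 m
R = A/P = 10.93/11.42 = 0.9567 m
Q = (1/n)·A·R^(2/3)·S^(1/2) = (1/0.033) × 10.93 × 0.9567^(2/3) × 0.00075^(1/2) = 8.804 m³/s
V = Q/A = 8.804/10.93 = 0.8057 m/s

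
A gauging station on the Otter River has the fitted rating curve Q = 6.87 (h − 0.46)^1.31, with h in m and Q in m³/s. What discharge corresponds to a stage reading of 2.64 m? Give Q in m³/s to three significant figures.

Q = 6.87 × (2.64 − 0.46)^1.31 = 6.87 × 2.18^1.31 = 19.07 m³/s

19.1 m³/s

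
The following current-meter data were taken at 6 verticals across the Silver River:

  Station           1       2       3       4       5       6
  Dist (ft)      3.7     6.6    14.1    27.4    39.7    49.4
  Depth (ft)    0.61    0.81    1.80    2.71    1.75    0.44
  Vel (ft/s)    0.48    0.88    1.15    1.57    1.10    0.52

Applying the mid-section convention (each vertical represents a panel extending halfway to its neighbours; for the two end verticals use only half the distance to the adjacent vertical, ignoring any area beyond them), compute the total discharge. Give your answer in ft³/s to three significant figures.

w_1 = (6.6 − 3.7)/2 = 1.45 ft; q_1 = 0.48 × 0.61 × 1.45 = 0.4246 ft³/s
w_2 = (14.1 − 3.7)/2 = 5.2 ft; q_2 = 0.88 × 0.81 × 5.2 = 3.707 ft³/s
w_3 = (27.4 − 6.6)/2 = 10.4 ft; q_3 = 1.15 × 1.80 × 10.4 = 21.53 ft³/s
w_4 = (39.7 − 14.1)/2 = 12.8 ft; q_4 = 1.57 × 2.71 × 12.8 = 54.46 ft³/s
w_5 = (49.4 − 27.4)/2 = 11 ft; q_5 = 1.10 × 1.75 × 11 = 21.18 ft³/s
w_6 = (49.4 − 39.7)/2 = 4.85 ft; q_6 = 0.52 × 0.44 × 4.85 = 1.110 ft³/s
Q = Σ qᵢ = 102.4 ft³/s

102 ft³/s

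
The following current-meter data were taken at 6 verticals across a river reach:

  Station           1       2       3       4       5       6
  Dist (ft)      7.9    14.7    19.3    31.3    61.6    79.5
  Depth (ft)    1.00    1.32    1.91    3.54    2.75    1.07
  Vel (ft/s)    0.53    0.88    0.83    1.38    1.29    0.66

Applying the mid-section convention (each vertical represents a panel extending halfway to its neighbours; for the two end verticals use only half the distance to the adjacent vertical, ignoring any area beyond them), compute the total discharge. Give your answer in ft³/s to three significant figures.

217 ft³/s

w_1 = (14.7 − 7.9)/2 = 3.4 ft; q_1 = 0.53 × 1.00 × 3.4 = 1.802 ft³/s
w_2 = (19.3 − 7.9)/2 = 5.7 ft; q_2 = 0.88 × 1.32 × 5.7 = 6.621 ft³/s
w_3 = (31.3 − 14.7)/2 = 8.3 ft; q_3 = 0.83 × 1.91 × 8.3 = 13.16 ft³/s
w_4 = (61.6 − 19.3)/2 = 21.15 ft; q_4 = 1.38 × 3.54 × 21.15 = 103.3 ft³/s
w_5 = (79.5 − 31.3)/2 = 24.1 ft; q_5 = 1.29 × 2.75 × 24.1 = 85.49 ft³/s
w_6 = (79.5 − 61.6)/2 = 8.95 ft; q_6 = 0.66 × 1.07 × 8.95 = 6.320 ft³/s
Q = Σ qᵢ = 216.7 ft³/s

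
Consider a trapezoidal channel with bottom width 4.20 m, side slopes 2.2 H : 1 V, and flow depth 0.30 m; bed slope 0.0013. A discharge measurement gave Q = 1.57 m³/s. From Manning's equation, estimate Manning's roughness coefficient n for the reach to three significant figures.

0.0136

A = (b + z·y)·y = (4.20 + 2.2×0.30)×0.30 = 1.458 m²
P = b + 2y√(1+z²) = 4.20 + 2×0.30×√(1+2.2²) = 5.650 m
R = A/P = 1.458/5.650 = 0.2581 m
n = (1/Q)·A·R^(2/3)·S^(1/2) = (1/1.57) × 1.458 × 0.4053 × 0.03606 = 0.01357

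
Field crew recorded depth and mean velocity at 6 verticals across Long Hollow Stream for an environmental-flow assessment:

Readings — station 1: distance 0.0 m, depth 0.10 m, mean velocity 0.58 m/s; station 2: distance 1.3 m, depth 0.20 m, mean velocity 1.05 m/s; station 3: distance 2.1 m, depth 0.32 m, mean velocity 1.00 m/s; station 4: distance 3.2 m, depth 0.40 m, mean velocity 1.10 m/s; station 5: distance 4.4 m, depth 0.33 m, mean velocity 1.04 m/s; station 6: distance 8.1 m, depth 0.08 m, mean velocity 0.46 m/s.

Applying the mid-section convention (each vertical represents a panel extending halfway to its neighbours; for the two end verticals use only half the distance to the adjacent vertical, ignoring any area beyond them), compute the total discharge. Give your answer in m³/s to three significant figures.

1.98 m³/s

w_1 = (1.3 − 0.0)/2 = 0.65 m; q_1 = 0.58 × 0.10 × 0.65 = 0.03770 m³/s
w_2 = (2.1 − 0.0)/2 = 1.05 m; q_2 = 1.05 × 0.20 × 1.05 = 0.2205 m³/s
w_3 = (3.2 − 1.3)/2 = 0.95 m; q_3 = 1.00 × 0.32 × 0.95 = 0.3040 m³/s
w_4 = (4.4 − 2.1)/2 = 1.15 m; q_4 = 1.10 × 0.40 × 1.15 = 0.5060 m³/s
w_5 = (8.1 − 3.2)/2 = 2.45 m; q_5 = 1.04 × 0.33 × 2.45 = 0.8408 m³/s
w_6 = (8.1 − 4.4)/2 = 1.85 m; q_6 = 0.46 × 0.08 × 1.85 = 0.06808 m³/s
Q = Σ qᵢ = 1.977 m³/s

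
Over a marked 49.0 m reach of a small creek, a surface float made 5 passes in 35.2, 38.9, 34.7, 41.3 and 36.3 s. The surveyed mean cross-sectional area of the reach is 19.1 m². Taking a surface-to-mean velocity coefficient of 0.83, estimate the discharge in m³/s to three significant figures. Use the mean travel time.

t̄ = (35.2 + 38.9 + 34.7 + 41.3 + 36.3) / 5 = 37.28 s
v_surface = L / t̄ = 49.0 / 37.28 = 1.314 m/s
v_mean = 0.83 × 1.314 = 1.091 m/s
Q = A × v_mean = 19.1 × 1.091 = 20.84 m³/s

20.8 m³/s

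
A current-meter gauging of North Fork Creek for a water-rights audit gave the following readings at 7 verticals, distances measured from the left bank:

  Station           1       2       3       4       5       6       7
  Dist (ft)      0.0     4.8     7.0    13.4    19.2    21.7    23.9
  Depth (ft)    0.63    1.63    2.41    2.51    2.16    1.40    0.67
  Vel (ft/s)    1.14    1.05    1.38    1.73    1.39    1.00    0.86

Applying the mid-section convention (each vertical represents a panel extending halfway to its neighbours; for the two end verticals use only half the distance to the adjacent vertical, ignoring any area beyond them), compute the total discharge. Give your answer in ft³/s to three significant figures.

w_1 = (4.8 − 0.0)/2 = 2.4 ft; q_1 = 1.14 × 0.63 × 2.4 = 1.724 ft³/s
w_2 = (7.0 − 0.0)/2 = 3.5 ft; q_2 = 1.05 × 1.63 × 3.5 = 5.990 ft³/s
w_3 = (13.4 − 4.8)/2 = 4.3 ft; q_3 = 1.38 × 2.41 × 4.3 = 14.30 ft³/s
w_4 = (19.2 − 7.0)/2 = 6.1 ft; q_4 = 1.73 × 2.51 × 6.1 = 26.49 ft³/s
w_5 = (21.7 − 13.4)/2 = 4.15 ft; q_5 = 1.39 × 2.16 × 4.15 = 12.46 ft³/s
w_6 = (23.9 − 19.2)/2 = 2.35 ft; q_6 = 1.00 × 1.40 × 2.35 = 3.290 ft³/s
w_7 = (23.9 − 21.7)/2 = 1.1 ft; q_7 = 0.86 × 0.67 × 1.1 = 0.6338 ft³/s
Q = Σ qᵢ = 64.89 ft³/s

64.9 ft³/s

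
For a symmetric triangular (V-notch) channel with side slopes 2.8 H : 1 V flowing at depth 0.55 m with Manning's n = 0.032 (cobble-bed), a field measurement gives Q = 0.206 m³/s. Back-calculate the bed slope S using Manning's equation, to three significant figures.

0.000367

A = z·y² = 2.8×0.55² = 0.8470 m²
P = 2y√(1+z²) = 2×0.55×√(1+2.8²) = 3.271 m
R = A/P = 0.8470/3.271 = 0.2590 m
S = (Q·n / (1·A·R^(2/3)))² = (0.206×0.032 / (1×0.8470×0.4063))² = 0.0003669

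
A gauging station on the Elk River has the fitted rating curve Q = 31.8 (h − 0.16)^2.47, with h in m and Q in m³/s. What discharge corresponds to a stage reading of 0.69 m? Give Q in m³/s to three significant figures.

Q = 31.8 × (0.69 − 0.16)^2.47 = 31.8 × 0.53^2.47 = 6.628 m³/s

6.63 m³/s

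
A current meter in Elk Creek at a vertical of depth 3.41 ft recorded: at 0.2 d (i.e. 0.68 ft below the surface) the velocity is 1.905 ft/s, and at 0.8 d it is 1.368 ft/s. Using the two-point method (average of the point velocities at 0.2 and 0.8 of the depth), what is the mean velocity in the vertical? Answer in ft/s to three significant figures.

v̄ = (1.905 + 1.368) / 2 = 1.637 ft/s

1.64 ft/s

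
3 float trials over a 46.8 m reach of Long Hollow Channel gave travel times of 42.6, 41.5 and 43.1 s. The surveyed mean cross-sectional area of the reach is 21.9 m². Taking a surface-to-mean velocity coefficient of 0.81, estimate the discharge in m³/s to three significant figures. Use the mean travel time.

t̄ = (42.6 + 41.5 + 43.1) / 3 = 42.4 s
v_surface = L / t̄ = 46.8 / 42.4 = 1.104 m/s
v_mean = 0.81 × 1.104 = 0.8941 m/s
Q = A × v_mean = 21.9 × 0.8941 = 19.58 m³/s

19.6 m³/s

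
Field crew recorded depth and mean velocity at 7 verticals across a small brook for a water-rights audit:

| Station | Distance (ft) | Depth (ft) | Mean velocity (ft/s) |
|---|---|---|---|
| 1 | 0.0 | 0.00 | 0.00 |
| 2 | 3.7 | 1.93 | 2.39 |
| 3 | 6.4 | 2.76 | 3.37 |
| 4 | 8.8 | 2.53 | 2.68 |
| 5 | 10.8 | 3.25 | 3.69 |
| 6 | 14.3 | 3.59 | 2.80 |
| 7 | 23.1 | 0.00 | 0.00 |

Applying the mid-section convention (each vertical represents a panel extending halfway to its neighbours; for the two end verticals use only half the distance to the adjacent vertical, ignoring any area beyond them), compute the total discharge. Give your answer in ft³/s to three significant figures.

w_2 = (6.4 − 0.0)/2 = 3.2 ft; q_2 = 2.39 × 1.93 × 3.2 = 14.76 ft³/s
w_3 = (8.8 − 3.7)/2 = 2.55 ft; q_3 = 3.37 × 2.76 × 2.55 = 23.72 ft³/s
w_4 = (10.8 − 6.4)/2 = 2.2 ft; q_4 = 2.68 × 2.53 × 2.2 = 14.92 ft³/s
w_5 = (14.3 − 8.8)/2 = 2.75 ft; q_5 = 3.69 × 3.25 × 2.75 = 32.98 ft³/s
w_6 = (23.1 − 10.8)/2 = 6.15 ft; q_6 = 2.80 × 3.59 × 6.15 = 61.82 ft³/s
Stations 1, 7 contribute zero (depth or velocity is 0).
Q = Σ qᵢ = 148.2 ft³/s

148 ft³/s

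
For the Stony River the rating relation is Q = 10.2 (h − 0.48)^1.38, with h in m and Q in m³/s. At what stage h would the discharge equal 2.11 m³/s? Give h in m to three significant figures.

0.799 m

h − h₀ = (Q/C)^(1/b) = (2.11/10.2)^(1/1.38) = 0.3192 m
h = 0.48 + 0.3192 = 0.7992 m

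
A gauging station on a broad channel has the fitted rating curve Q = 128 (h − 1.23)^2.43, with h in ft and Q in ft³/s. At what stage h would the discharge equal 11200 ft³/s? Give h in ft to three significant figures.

h − h₀ = (Q/C)^(1/b) = (11200/128)^(1/2.43) = 6.298 ft
h = 1.23 + 6.298 = 7.528 ft

7.53 ft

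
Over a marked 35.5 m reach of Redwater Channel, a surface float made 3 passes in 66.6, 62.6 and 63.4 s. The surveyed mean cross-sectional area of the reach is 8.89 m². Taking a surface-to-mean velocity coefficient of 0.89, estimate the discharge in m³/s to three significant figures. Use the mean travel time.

4.38 m³/s

t̄ = (66.6 + 62.6 + 63.4) / 3 = 64.2 s
v_surface = L / t̄ = 35.5 / 64.2 = 0.5530 m/s
v_mean = 0.89 × 0.5530 = 0.4921 m/s
Q = A × v_mean = 8.89 × 0.4921 = 4.375 m³/s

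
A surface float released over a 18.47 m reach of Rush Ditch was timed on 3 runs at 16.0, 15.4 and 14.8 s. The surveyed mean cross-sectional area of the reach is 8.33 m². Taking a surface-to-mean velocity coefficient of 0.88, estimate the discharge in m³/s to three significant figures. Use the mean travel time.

8.79 m³/s

t̄ = (16.0 + 15.4 + 14.8) / 3 = 15.4 s
v_surface = L / t̄ = 18.47 / 15.4 = 1.199 m/s
v_mean = 0.88 × 1.199 = 1.055 m/s
Q = A × v_mean = 8.33 × 1.055 = 8.792 m³/s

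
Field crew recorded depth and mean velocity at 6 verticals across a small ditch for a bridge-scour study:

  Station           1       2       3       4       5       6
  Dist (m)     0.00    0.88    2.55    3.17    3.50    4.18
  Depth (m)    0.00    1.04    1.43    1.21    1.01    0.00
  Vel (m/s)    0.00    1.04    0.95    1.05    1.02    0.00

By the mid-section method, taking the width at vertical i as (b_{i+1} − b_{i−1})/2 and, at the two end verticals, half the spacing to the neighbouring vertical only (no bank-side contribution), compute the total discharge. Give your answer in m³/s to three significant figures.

4.06 m³/s

w_2 = (2.55 − 0.00)/2 = 1.275 m; q_2 = 1.04 × 1.04 × 1.275 = 1.379 m³/s
w_3 = (3.17 − 0.88)/2 = 1.145 m; q_3 = 0.95 × 1.43 × 1.145 = 1.555 m³/s
w_4 = (3.50 − 2.55)/2 = 0.475 m; q_4 = 1.05 × 1.21 × 0.475 = 0.6035 m³/s
w_5 = (4.18 − 3.17)/2 = 0.505 m; q_5 = 1.02 × 1.01 × 0.505 = 0.5203 m³/s
Stations 1, 6 contribute zero (depth or velocity is 0).
Q = Σ qᵢ = 4.058 m³/s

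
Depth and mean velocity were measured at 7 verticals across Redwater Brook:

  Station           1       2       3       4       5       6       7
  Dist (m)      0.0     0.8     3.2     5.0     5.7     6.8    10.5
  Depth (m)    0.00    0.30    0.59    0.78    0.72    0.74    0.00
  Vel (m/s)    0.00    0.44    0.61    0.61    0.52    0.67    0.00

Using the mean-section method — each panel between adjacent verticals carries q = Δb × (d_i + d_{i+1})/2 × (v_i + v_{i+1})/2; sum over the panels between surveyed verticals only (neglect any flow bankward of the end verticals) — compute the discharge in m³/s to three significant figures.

2.57 m³/s

Panel 1-2: Δb = 0.8 m, d̄ = (0.00+0.30)/2 = 0.15, v̄ = (0.00+0.44)/2 = 0.22 → q = 0.8×0.15×0.22 = 0.02640 m³/s
Panel 2-3: Δb = 2.4 m, d̄ = (0.30+0.59)/2 = 0.445, v̄ = (0.44+0.61)/2 = 0.525 → q = 2.4×0.445×0.525 = 0.5607 m³/s
Panel 3-4: Δb = 1.8 m, d̄ = (0.59+0.78)/2 = 0.685, v̄ = (0.61+0.61)/2 = 0.61 → q = 1.8×0.685×0.61 = 0.7521 m³/s
Panel 4-5: Δb = 0.7 m, d̄ = (0.78+0.72)/2 = 0.75, v̄ = (0.61+0.52)/2 = 0.565 → q = 0.7×0.75×0.565 = 0.2966 m³/s
Panel 5-6: Δb = 1.1 m, d̄ = (0.72+0.74)/2 = 0.73, v̄ = (0.52+0.67)/2 = 0.595 → q = 1.1×0.73×0.595 = 0.4778 m³/s
Panel 6-7: Δb = 3.7 m, d̄ = (0.74+0.00)/2 = 0.37, v̄ = (0.67+0.00)/2 = 0.335 → q = 3.7×0.37×0.335 = 0.4586 m³/s
Q = Σ q = 2.572 m³/s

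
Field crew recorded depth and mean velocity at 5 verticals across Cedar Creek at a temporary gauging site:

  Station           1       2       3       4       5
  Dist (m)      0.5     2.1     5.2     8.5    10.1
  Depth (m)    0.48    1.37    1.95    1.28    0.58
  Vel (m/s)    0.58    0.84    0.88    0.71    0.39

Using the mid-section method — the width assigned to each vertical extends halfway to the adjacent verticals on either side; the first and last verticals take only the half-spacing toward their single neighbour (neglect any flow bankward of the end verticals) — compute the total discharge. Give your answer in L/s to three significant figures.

10800 L/s

w_1 = (2.1 − 0.5)/2 = 0.8 m; q_1 = 0.58 × 0.48 × 0.8 = 0.2227 m³/s
w_2 = (5.2 − 0.5)/2 = 2.35 m; q_2 = 0.84 × 1.37 × 2.35 = 2.704 m³/s
w_3 = (8.5 − 2.1)/2 = 3.2 m; q_3 = 0.88 × 1.95 × 3.2 = 5.491 m³/s
w_4 = (10.1 − 5.2)/2 = 2.45 m; q_4 = 0.71 × 1.28 × 2.45 = 2.227 m³/s
w_5 = (10.1 − 8.5)/2 = 0.8 m; q_5 = 0.39 × 0.58 × 0.8 = 0.1810 m³/s
Q = Σ qᵢ = 10.83 m³/s
= 10.83 × 1000 = 10830 L/s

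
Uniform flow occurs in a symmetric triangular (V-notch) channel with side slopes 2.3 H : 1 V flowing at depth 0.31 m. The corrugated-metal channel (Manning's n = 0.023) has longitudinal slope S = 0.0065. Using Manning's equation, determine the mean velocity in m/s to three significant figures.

0.955 m/s

A = z·y² = 2.3×0.31² = 0.2210 m²
P = 2y√(1+z²) = 2×0.31×√(1+2.3²) = 1.555 m
R = A/P = 0.2210/1.555 = 0.1421 m
Q = (1/n)·A·R^(2/3)·S^(1/2) = (1/0.023) × 0.2210 × 0.1421^(2/3) × 0.0065^(1/2) = 0.2110 m³/s
V = Q/A = 0.2110/0.2210 = 0.9547 m/s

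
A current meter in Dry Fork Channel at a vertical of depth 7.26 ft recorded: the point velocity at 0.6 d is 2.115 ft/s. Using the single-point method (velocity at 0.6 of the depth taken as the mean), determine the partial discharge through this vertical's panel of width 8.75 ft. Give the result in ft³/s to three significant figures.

v̄ = v₀.₆ = 2.115 ft/s
q = v̄ × d × w = 2.115 × 7.26 × 8.75 = 134.4 ft³/s

134 ft³/s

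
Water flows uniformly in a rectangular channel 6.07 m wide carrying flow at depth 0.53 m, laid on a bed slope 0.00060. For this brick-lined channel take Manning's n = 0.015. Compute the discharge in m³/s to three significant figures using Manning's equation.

A = b·y = 6.07 × 0.53 = 3.217 m²
P = b + 2y = 6.07 + 2×0.53 = 7.130 m
R = A/P = 3.217/7.130 = 0.4512 m
Q = (1/n)·A·R^(2/3)·S^(1/2) = (1/0.015) × 3.217 × 0.4512^(2/3) × 0.00060^(1/2) = 3.091 m³/s

3.09 m³/s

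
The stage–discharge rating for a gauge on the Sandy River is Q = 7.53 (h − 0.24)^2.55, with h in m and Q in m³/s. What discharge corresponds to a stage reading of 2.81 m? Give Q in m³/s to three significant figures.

Q = 7.53 × (2.81 − 0.24)^2.55 = 7.53 × 2.57^2.55 = 83.58 m³/s

83.6 m³/s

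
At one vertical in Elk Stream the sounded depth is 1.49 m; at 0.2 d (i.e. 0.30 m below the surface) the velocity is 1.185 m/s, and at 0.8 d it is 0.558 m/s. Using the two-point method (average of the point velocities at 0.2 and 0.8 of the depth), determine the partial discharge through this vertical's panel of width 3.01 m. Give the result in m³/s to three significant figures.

3.91 m³/s

v̄ = (1.185 + 0.558) / 2 = 0.8715 m/s
q = v̄ × d × w = 0.8715 × 1.49 × 3.01 = 3.909 m³/s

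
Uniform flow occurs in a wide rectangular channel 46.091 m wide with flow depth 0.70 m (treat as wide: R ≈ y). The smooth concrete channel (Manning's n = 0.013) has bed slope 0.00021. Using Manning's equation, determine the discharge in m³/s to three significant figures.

A = b·y = 46.091 × 0.70 = 32.26 m²
Wide channel: R ≈ y = 0.70 m
Q = (1/n)·A·R^(2/3)·S^(1/2) = (1/0.013) × 32.26 × 0.7000^(2/3) × 0.00021^(1/2) = 28.35 m³/s

28.4 m³/s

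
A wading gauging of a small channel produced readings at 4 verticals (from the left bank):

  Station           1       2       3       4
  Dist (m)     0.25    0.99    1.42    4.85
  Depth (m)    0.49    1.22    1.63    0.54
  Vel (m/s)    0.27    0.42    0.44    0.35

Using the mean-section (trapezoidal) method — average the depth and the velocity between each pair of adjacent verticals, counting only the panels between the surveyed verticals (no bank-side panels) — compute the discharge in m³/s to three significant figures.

1.95 m³/s

Panel 1-2: Δb = 0.74 m, d̄ = (0.49+1.22)/2 = 0.855, v̄ = (0.27+0.42)/2 = 0.345 → q = 0.74×0.855×0.345 = 0.2183 m³/s
Panel 2-3: Δb = 0.43 m, d̄ = (1.22+1.63)/2 = 1.425, v̄ = (0.42+0.44)/2 = 0.43 → q = 0.43×1.425×0.43 = 0.2635 m³/s
Panel 3-4: Δb = 3.43 m, d̄ = (1.63+0.54)/2 = 1.085, v̄ = (0.44+0.35)/2 = 0.395 → q = 3.43×1.085×0.395 = 1.470 m³/s
Q = Σ q = 1.952 m³/s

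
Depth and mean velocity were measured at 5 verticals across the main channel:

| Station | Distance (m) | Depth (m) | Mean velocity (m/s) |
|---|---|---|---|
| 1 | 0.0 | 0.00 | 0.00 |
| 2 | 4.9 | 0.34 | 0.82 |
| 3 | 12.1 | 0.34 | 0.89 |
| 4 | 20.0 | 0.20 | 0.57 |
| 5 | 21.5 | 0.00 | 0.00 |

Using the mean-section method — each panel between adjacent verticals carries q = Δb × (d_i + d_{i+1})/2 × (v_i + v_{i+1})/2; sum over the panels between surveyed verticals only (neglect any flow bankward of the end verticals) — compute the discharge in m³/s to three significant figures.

4.03 m³/s

Panel 1-2: Δb = 4.9 m, d̄ = (0.00+0.34)/2 = 0.17, v̄ = (0.00+0.82)/2 = 0.41 → q = 4.9×0.17×0.41 = 0.3415 m³/s
Panel 2-3: Δb = 7.2 m, d̄ = (0.34+0.34)/2 = 0.34, v̄ = (0.82+0.89)/2 = 0.855 → q = 7.2×0.34×0.855 = 2.093 m³/s
Panel 3-4: Δb = 7.9 m, d̄ = (0.34+0.20)/2 = 0.27, v̄ = (0.89+0.57)/2 = 0.73 → q = 7.9×0.27×0.73 = 1.557 m³/s
Panel 4-5: Δb = 1.5 m, d̄ = (0.20+0.00)/2 = 0.1, v̄ = (0.57+0.00)/2 = 0.285 → q = 1.5×0.1×0.285 = 0.04275 m³/s
Q = Σ q = 4.034 m³/s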